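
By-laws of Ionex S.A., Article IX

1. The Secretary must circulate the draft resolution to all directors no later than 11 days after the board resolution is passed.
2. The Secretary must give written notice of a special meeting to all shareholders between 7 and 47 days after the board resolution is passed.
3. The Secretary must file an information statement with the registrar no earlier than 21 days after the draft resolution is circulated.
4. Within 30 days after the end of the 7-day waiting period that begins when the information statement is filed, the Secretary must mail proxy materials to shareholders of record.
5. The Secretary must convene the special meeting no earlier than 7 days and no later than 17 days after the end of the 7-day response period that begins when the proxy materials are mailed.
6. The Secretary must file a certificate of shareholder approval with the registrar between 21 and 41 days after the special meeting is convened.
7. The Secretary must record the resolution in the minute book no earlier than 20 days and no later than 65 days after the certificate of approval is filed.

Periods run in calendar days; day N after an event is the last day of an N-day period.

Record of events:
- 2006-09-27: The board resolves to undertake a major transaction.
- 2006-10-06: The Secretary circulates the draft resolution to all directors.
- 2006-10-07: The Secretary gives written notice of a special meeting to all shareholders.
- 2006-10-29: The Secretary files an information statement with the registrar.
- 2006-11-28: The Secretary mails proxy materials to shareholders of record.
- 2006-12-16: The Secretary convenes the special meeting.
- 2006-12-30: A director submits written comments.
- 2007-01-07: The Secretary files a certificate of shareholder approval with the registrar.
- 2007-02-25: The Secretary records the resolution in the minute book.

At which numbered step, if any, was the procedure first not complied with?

None — every step was satisfied

Step 1: 11 days after 2006-09-27 (when the board resolution is passed) is 2006-10-08; 2006-10-06 is within that limit.
Step 2: the window is 7–47 days after 2006-09-27 (when the board resolution is passed), so 2006-10-04 through 2006-11-13; done 2006-10-07, which is between those dates.
Step 3: the earliest permitted date is 21 days after 2006-10-06 (when the draft resolution is circulated), i.e. 2006-10-27; done 2006-10-29 — permitted.
Step 4: 30 days after 2006-11-05 (end of the 7-day waiting period, which began when the information statement is filed on 2006-10-29) is 2006-12-05; 2006-11-28 is within that limit.
Step 5: the window is 7–17 days after 2006-12-05 (end of the 7-day response period, which began when the proxy materials are mailed on 2006-11-28), so 2006-12-12 through 2006-12-22; done 2006-12-16, which is between those dates.
Step 6: the window is 21–41 days after 2006-12-16 (when the special meeting is convened), so 2007-01-06 through 2007-01-26; done 2007-01-07, which is between those dates.
Step 7: the window is 20–65 days after 2007-01-07 (when the certificate of approval is filed), so 2007-01-27 through 2007-03-13; done 2007-02-25 — within the window.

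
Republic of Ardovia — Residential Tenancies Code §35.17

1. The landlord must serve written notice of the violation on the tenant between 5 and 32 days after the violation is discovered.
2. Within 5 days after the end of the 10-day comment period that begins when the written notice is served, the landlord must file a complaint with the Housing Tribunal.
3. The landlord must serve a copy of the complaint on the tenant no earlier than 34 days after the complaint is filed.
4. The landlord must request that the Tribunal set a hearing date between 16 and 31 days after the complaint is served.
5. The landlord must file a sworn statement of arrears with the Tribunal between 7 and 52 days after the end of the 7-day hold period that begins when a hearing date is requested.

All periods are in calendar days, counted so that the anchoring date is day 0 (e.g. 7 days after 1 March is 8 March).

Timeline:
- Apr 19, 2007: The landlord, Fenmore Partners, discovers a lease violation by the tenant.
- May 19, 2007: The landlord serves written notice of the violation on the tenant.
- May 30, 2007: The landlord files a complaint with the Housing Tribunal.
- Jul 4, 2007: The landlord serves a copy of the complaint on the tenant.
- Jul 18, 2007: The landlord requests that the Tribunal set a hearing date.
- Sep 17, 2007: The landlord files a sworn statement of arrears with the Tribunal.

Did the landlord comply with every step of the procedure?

No

Step 1 — 5 and 32 days from Apr 19, 2007 (when the violation is discovered) are Apr 24, 2007 and May 21, 2007 respectively; May 19, 2007 falls inside that range.
Step 2 — counting 5 days from May 29, 2007 (end of the 10-day comment period, which began when the written notice is served on May 19, 2007) gives a deadline of Jun 3, 2007; done May 30, 2007 — timely.
Step 3 — must wait 34 days from May 30, 2007 (when the complaint is filed), so not before Jul 3, 2007; Jul 4, 2007 is on or after that date.
Step 4 — 16 and 31 days from Jul 4, 2007 (when the complaint is served) are Jul 20, 2007 and Aug 4, 2007 respectively; Jul 18, 2007 is 2 days too early.
The procedure was therefore not followed at step 4.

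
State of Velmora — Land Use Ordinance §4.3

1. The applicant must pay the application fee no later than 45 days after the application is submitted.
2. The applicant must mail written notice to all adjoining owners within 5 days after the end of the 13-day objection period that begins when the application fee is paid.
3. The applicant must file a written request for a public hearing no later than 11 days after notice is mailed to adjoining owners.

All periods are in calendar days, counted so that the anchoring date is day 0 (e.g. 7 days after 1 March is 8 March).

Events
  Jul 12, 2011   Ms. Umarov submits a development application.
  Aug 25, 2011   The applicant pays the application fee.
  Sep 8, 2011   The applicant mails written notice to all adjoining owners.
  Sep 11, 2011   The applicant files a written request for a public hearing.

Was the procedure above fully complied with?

Step 1: 45 days after Jul 12, 2011 (when the application is submitted) is Aug 26, 2011; Aug 25, 2011 is within that limit.
Step 2: 5 days after Sep 7, 2011 (end of the 13-day objection period, which began when the application fee is paid on Aug 25, 2011) is Sep 12, 2011; completed Sep 8, 2011, before the deadline.
Step 3: 11 days after Sep 8, 2011 (when notice is mailed to adjoining owners) is Sep 19, 2011; done Sep 11, 2011 — timely.

Yes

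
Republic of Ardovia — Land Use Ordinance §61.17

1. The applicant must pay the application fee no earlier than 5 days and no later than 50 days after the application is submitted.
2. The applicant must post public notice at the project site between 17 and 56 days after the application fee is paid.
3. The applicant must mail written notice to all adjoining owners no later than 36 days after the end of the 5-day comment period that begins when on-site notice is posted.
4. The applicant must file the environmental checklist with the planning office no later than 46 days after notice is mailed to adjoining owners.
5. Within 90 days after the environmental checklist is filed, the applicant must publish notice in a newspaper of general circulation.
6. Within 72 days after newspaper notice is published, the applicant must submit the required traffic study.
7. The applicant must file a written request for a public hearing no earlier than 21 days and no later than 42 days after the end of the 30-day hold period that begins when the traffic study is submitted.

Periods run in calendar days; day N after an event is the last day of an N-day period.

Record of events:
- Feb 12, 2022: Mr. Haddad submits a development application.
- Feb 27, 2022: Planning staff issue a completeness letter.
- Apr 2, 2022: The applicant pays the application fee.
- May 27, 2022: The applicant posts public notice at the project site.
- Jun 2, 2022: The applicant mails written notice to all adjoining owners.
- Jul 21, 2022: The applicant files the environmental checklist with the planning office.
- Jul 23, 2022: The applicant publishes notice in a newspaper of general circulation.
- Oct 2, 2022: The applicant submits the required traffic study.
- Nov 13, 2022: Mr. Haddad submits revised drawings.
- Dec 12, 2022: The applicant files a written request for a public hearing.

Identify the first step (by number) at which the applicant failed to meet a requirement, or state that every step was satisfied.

Step 1 — 5 and 50 days from Feb 12, 2022 (when the application is submitted) are Feb 17, 2022 and Apr 3, 2022 respectively; done Apr 2, 2022 — within the window.
Step 2 — 17 and 56 days from Apr 2, 2022 (when the application fee is paid) are Apr 19, 2022 and May 28, 2022 respectively; done May 27, 2022 — within the window.
Step 3 — counting 36 days from Jun 1, 2022 (end of the 5-day comment period, which began when on-site notice is posted on May 27, 2022) gives a deadline of Jul 7, 2022; Jun 2, 2022 is within that limit.
Step 4 — counting 46 days from Jun 2, 2022 (when notice is mailed to adjoining owners) gives a deadline of Jul 18, 2022; not done until Jul 21, 2022, 3 days after the deadline.

Step 4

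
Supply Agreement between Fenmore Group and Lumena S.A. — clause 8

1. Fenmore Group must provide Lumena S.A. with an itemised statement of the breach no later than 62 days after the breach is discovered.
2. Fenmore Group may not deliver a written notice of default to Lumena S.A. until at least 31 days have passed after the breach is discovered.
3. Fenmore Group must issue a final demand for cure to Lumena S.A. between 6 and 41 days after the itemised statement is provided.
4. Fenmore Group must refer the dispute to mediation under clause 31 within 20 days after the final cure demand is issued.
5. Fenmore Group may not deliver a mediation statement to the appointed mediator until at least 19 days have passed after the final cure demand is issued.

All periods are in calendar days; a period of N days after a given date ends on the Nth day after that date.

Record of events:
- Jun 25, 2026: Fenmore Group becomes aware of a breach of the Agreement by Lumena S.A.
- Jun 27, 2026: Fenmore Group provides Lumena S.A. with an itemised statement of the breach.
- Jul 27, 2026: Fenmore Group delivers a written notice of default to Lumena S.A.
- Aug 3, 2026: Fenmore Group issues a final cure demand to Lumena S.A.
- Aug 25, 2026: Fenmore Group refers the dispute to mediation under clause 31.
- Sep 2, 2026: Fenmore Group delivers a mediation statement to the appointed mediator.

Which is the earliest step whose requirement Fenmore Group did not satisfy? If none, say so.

(1) due by Jun 25, 2026 + 62 days = Aug 26, 2026; completed Jun 27, 2026, before the deadline.
(2) permitted from Jun 25, 2026 + 31 days = Jul 26, 2026 onward; Jul 27, 2026 is on or after that date.
(3) the permitted window runs from Jun 27, 2026 + 6 = Jul 3, 2026 to Jun 27, 2026 + 41 = Aug 7, 2026; done Aug 3, 2026 — within the window.
(4) due by Aug 3, 2026 + 20 days = Aug 23, 2026; not done until Aug 25, 2026, 2 days after the deadline.
The analysis stops there.

Step 4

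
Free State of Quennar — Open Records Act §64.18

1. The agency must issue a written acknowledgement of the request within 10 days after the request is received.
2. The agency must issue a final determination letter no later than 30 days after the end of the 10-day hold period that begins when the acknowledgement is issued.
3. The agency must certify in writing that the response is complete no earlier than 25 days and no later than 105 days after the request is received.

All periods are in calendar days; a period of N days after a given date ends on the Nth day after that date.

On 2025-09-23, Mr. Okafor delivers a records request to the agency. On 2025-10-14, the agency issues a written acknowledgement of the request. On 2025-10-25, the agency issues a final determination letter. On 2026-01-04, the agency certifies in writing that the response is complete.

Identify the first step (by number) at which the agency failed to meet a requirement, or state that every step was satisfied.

(1) due by 2025-09-23 + 10 days = 2025-10-03; 2025-10-14 misses that deadline by 11 days.
The procedure was therefore not followed at step 1.

Step 1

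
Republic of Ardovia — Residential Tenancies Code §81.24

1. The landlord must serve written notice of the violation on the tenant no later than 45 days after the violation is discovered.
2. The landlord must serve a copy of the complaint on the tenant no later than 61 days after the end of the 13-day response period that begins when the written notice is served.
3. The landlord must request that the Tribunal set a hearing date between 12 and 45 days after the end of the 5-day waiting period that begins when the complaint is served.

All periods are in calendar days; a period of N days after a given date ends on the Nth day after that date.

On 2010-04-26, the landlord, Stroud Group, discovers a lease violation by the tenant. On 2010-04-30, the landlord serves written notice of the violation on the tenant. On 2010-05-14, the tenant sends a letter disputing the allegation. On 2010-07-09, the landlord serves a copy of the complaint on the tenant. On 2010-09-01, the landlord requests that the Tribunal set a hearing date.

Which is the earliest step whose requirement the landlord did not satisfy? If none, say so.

Step 3

Step 1 — counting 45 days from 2010-04-26 (when the violation is discovered) gives a deadline of 2010-06-10; completed 2010-04-30, before the deadline.
Step 2 — counting 61 days from 2010-05-13 (end of the 13-day response period, which began when the written notice is served on 2010-04-30) gives a deadline of 2010-07-13; completed 2010-07-09, before the deadline.
Step 3 — 12 and 45 days from 2010-07-14 (end of the 5-day waiting period, which began when the complaint is served on 2010-07-09) are 2010-07-26 and 2010-08-28 respectively; done 2010-09-01 — 4 days after the window closed.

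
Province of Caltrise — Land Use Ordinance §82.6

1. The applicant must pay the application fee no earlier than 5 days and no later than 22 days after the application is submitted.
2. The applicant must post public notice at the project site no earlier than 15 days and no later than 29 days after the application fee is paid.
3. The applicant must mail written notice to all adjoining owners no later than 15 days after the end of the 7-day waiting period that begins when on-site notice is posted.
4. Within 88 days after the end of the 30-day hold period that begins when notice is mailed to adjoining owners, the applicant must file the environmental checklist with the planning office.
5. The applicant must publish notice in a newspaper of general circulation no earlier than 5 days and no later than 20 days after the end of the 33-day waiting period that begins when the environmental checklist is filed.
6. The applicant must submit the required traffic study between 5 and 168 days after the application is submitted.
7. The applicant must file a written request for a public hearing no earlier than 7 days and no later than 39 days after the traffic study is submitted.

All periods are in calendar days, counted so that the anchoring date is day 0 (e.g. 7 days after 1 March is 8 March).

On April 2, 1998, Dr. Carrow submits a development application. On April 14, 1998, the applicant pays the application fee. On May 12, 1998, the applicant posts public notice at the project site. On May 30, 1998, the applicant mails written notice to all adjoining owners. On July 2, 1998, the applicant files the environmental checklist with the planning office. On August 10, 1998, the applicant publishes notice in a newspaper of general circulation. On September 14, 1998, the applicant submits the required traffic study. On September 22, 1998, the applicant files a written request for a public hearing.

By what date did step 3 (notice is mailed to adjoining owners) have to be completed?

On-site notice is posted on May 12, 1998; the 7-day waiting period therefore ends May 19, 1998, and step 3 runs from that date. 15 days after May 19, 1998 is June 3, 1998.

June 3, 1998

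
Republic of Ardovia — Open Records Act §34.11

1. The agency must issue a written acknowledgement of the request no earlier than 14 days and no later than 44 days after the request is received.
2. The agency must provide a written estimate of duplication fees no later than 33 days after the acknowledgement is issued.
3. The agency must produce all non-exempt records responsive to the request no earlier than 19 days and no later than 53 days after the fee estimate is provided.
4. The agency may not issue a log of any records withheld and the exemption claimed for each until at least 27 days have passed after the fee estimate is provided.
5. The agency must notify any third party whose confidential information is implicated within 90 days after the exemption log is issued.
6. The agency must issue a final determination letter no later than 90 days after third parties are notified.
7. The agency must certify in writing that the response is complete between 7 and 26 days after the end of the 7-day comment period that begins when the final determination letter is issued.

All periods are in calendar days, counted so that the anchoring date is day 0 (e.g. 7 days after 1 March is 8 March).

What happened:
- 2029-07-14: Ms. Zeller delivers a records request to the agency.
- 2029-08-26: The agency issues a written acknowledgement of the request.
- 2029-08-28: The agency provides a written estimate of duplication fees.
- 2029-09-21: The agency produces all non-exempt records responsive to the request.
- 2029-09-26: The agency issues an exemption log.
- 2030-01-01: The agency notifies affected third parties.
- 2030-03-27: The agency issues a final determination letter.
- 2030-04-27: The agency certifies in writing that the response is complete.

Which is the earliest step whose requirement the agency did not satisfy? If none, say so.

(1) the permitted window runs from 2029-07-14 + 14 = 2029-07-28 to 2029-07-14 + 44 = 2029-08-27; done 2029-08-26 — within the window.
(2) due by 2029-08-26 + 33 days = 2029-09-28; 2029-08-28 is within that limit.
(3) the permitted window runs from 2029-08-28 + 19 = 2029-09-16 to 2029-08-28 + 53 = 2029-10-20; done 2029-09-21 — within the window.
(4) permitted from 2029-08-28 + 27 days = 2029-09-24 onward; 2029-09-26 is on or after that date.
(5) due by 2029-09-26 + 90 days = 2029-12-25; not done until 2030-01-01, 7 days after the deadline.
The analysis stops there.

Step 5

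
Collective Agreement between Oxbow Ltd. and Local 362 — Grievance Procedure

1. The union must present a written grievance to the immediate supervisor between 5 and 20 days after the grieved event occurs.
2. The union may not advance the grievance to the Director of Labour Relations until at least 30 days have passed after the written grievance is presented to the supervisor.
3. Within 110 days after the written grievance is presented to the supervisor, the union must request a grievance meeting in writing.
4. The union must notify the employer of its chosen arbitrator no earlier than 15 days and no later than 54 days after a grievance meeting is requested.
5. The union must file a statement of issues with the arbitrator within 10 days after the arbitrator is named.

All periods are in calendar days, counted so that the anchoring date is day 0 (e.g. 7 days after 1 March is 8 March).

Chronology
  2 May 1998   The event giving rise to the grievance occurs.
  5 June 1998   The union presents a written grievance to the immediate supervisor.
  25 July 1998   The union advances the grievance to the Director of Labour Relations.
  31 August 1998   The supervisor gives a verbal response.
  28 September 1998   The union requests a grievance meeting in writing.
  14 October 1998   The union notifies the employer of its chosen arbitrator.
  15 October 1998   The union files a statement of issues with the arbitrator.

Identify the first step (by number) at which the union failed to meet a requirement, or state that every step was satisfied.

(1) the permitted window runs from 2 May 1998 + 5 = 7 May 1998 to 2 May 1998 + 20 = 22 May 1998; done 5 June 1998 — 14 days after the window closed.
The procedure was therefore not followed at step 1.

Step 1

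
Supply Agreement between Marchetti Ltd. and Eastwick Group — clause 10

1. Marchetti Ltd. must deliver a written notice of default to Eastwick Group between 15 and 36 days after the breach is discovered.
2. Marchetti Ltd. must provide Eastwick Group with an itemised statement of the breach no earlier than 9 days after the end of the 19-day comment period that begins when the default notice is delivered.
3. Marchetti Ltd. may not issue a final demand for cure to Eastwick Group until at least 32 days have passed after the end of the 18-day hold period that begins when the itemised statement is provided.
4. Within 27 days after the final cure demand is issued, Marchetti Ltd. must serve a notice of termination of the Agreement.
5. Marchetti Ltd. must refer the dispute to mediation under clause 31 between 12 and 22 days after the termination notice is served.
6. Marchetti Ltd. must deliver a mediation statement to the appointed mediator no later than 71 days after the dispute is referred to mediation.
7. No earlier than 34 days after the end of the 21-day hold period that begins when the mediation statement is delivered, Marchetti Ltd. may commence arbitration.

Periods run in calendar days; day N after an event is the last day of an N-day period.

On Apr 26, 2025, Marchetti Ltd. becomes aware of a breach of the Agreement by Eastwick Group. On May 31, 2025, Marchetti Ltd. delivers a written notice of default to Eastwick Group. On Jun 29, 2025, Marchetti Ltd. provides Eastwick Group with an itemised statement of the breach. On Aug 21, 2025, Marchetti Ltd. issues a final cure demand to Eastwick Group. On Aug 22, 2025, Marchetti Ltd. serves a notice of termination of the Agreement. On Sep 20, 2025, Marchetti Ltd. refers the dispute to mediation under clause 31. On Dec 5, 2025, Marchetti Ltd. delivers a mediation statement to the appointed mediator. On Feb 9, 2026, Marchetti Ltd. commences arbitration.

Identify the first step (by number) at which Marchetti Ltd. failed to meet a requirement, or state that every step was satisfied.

Step 1 — 15 and 36 days from Apr 26, 2025 (when the breach is discovered) are May 11, 2025 and Jun 1, 2025 respectively; done May 31, 2025 — within the window.
Step 2 — must wait 9 days from Jun 19, 2025 (end of the 19-day comment period, which began when the default notice is delivered on May 31, 2025), so not before Jun 28, 2025; done Jun 29, 2025, after the minimum wait.
Step 3 — must wait 32 days from Jul 17, 2025 (end of the 18-day hold period, which began when the itemised statement is provided on Jun 29, 2025), so not before Aug 18, 2025; Aug 21, 2025 is on or after that date.
Step 4 — counting 27 days from Aug 21, 2025 (when the final cure demand is issued) gives a deadline of Sep 17, 2025; done Aug 22, 2025 — timely.
Step 5 — 12 and 22 days from Aug 22, 2025 (when the termination notice is served) are Sep 3, 2025 and Sep 13, 2025 respectively; done Sep 20, 2025 — 7 days after the window closed.

Step 5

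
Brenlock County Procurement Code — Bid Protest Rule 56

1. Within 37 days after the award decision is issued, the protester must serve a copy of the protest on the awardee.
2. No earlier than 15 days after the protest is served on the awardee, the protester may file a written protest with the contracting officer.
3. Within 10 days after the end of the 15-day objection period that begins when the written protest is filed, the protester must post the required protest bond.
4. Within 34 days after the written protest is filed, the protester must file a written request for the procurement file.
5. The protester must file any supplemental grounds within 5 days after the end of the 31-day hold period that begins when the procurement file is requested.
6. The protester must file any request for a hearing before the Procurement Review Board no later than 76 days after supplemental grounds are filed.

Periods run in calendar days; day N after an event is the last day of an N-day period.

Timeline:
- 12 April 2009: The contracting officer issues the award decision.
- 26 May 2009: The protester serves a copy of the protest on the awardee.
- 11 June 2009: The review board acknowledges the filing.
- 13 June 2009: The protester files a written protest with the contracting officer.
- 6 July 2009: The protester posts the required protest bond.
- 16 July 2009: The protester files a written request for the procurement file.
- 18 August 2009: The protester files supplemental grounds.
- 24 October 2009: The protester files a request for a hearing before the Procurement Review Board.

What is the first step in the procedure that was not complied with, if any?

Step 1 — counting 37 days from 12 April 2009 (when the award decision is issued) gives a deadline of 19 May 2009; done 26 May 2009 — 7 days late.

Step 1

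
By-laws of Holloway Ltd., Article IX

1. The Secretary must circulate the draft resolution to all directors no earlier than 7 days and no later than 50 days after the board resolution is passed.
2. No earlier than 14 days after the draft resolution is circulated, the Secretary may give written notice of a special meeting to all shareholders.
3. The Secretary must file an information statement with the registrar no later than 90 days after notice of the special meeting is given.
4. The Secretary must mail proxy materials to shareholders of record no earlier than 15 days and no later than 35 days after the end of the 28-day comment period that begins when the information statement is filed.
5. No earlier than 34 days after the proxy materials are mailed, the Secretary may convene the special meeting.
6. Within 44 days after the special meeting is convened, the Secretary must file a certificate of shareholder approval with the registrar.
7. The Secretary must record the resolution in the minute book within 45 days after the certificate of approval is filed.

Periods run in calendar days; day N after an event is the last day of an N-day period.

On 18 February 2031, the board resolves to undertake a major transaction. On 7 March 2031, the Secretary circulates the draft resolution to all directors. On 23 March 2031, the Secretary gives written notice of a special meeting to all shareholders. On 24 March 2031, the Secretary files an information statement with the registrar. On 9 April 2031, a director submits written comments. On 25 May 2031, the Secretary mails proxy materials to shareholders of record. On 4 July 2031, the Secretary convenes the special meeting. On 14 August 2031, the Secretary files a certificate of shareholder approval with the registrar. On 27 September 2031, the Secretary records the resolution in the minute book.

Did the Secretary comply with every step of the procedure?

Step 1: the window is 7–50 days after 18 February 2031 (when the board resolution is passed), so 25 February 2031 through 9 April 2031; done 7 March 2031 — within the window.
Step 2: the earliest permitted date is 14 days after 7 March 2031 (when the draft resolution is circulated), i.e. 21 March 2031; done 23 March 2031 — permitted.
Step 3: 90 days after 23 March 2031 (when notice of the special meeting is given) is 21 June 2031; 24 March 2031 is within that limit.
Step 4: the window is 15–35 days after 21 April 2031 (end of the 28-day comment period, which began when the information statement is filed on 24 March 2031), so 6 May 2031 through 26 May 2031; 25 May 2031 falls inside that range.
Step 5: the earliest permitted date is 34 days after 25 May 2031 (when the proxy materials are mailed), i.e. 28 June 2031; 4 July 2031 is on or after that date.
Step 6: 44 days after 4 July 2031 (when the special meeting is convened) is 17 August 2031; done 14 August 2031 — timely.
Step 7: 45 days after 14 August 2031 (when the certificate of approval is filed) is 28 September 2031; done 27 September 2031 — timely.

Yes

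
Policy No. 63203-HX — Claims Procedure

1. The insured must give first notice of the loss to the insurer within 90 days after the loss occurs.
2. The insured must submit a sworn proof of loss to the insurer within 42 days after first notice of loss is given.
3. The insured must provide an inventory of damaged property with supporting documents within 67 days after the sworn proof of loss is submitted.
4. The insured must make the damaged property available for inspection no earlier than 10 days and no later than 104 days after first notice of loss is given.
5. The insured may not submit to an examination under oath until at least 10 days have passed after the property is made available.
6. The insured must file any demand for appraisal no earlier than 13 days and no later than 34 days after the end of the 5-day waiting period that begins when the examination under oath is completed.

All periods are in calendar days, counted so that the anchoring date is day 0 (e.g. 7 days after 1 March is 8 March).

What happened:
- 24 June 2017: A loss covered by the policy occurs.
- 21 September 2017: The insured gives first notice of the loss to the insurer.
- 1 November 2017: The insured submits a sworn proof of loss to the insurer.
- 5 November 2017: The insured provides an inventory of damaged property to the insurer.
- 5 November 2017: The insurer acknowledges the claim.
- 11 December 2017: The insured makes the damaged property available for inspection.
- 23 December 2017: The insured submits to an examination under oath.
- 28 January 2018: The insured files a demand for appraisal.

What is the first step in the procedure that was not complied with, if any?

(1) due by 24 June 2017 + 90 days = 22 September 2017; done 21 September 2017 — timely.
(2) due by 21 September 2017 + 42 days = 2 November 2017; completed 1 November 2017, before the deadline.
(3) due by 1 November 2017 + 67 days = 7 January 2018; completed 5 November 2017, before the deadline.
(4) the permitted window runs from 21 September 2017 + 10 = 1 October 2017 to 21 September 2017 + 104 = 3 January 2018; done 11 December 2017 — within the window.
(5) permitted from 11 December 2017 + 10 days = 21 December 2017 onward; done 23 December 2017 — permitted.
(6) the permitted window runs from 28 December 2017 + 13 = 10 January 2018 to 28 December 2017 + 34 = 31 January 2018; done 28 January 2018 — within the window.

None — every step was satisfied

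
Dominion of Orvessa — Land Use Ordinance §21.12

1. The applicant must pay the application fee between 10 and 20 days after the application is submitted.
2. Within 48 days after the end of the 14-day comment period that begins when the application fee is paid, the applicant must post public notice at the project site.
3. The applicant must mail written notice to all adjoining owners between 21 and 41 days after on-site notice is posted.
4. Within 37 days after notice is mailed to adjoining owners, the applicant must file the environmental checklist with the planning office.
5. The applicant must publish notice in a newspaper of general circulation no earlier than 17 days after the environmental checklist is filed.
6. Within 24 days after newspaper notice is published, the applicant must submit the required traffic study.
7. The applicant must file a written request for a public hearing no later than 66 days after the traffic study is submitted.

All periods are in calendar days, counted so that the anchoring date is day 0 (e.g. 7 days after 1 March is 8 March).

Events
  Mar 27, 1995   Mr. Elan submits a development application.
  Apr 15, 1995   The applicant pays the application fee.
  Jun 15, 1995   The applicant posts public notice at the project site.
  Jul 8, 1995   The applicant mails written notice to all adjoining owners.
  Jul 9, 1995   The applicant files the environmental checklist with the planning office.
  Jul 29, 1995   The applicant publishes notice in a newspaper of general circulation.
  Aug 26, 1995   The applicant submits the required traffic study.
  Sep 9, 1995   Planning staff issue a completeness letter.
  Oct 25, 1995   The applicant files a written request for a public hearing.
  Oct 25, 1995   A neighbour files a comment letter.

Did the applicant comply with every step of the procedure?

No

(1) the permitted window runs from Mar 27, 1995 + 10 = Apr 6, 1995 to Mar 27, 1995 + 20 = Apr 16, 1995; done Apr 15, 1995, which is between those dates.
(2) due by Apr 29, 1995 + 48 days = Jun 16, 1995; done Jun 15, 1995 — timely.
(3) the permitted window runs from Jun 15, 1995 + 21 = Jul 6, 1995 to Jun 15, 1995 + 41 = Jul 26, 1995; Jul 8, 1995 falls inside that range.
(4) due by Jul 8, 1995 + 37 days = Aug 14, 1995; Jul 9, 1995 is within that limit.
(5) permitted from Jul 9, 1995 + 17 days = Jul 26, 1995 onward; Jul 29, 1995 is on or after that date.
(6) due by Jul 29, 1995 + 24 days = Aug 22, 1995; done Aug 26, 1995 — 4 days late.
The procedure was therefore not followed at step 6.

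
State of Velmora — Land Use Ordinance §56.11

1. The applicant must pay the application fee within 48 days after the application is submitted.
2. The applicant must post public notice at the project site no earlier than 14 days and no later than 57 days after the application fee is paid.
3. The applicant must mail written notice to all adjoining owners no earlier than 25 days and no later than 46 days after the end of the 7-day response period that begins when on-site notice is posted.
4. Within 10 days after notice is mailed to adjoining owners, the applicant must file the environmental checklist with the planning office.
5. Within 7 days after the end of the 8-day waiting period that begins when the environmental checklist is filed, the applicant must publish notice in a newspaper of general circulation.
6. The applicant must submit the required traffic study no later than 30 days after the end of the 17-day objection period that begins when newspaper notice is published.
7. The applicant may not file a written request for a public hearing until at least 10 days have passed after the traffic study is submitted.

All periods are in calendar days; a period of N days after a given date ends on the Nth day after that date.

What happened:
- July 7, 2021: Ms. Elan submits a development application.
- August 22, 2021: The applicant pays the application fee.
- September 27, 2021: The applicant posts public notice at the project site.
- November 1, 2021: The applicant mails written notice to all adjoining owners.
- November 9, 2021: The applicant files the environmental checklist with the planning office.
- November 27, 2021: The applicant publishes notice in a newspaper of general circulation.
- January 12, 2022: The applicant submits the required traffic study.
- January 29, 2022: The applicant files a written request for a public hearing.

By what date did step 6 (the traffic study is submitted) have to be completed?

January 13, 2022

Newspaper notice is published on November 27, 2021; the 17-day objection period therefore ends December 14, 2021, and step 6 runs from that date. 30 days after December 14, 2021 is January 13, 2022.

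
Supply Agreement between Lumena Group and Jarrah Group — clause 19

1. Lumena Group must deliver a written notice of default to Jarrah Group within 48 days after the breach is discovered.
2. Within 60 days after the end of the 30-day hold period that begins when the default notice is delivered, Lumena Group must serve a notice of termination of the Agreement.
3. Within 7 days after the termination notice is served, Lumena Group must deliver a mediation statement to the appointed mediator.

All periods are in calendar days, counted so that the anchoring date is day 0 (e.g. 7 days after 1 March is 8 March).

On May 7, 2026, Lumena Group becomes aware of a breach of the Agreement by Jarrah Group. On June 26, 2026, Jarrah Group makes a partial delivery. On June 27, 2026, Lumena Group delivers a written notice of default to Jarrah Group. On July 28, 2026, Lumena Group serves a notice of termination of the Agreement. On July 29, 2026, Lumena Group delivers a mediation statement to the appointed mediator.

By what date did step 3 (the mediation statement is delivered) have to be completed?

Step 3 runs from July 28, 2026, when the termination notice is served. 7 days after July 28, 2026 is August 4, 2026.

August 4, 2026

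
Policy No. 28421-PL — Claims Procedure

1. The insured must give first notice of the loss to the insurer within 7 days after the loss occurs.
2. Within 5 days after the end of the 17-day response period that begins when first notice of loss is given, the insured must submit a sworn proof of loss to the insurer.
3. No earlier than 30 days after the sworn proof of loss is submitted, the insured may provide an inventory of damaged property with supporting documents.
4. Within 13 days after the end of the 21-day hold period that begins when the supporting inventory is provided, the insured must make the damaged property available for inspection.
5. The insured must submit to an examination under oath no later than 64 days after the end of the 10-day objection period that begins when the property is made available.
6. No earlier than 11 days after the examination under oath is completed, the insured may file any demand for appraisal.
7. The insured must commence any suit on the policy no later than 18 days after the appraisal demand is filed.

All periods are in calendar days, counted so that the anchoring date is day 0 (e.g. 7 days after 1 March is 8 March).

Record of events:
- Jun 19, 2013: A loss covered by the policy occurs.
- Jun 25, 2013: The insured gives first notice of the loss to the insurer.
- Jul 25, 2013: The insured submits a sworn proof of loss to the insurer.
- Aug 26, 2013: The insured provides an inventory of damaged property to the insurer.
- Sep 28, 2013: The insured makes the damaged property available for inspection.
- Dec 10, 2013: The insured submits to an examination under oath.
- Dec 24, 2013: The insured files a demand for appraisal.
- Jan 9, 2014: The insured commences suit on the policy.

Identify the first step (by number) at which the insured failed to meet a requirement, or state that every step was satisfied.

(1) due by Jun 19, 2013 + 7 days = Jun 26, 2013; done Jun 25, 2013 — timely.
(2) due by Jul 12, 2013 + 5 days = Jul 17, 2013; Jul 25, 2013 misses that deadline by 8 days.

Step 2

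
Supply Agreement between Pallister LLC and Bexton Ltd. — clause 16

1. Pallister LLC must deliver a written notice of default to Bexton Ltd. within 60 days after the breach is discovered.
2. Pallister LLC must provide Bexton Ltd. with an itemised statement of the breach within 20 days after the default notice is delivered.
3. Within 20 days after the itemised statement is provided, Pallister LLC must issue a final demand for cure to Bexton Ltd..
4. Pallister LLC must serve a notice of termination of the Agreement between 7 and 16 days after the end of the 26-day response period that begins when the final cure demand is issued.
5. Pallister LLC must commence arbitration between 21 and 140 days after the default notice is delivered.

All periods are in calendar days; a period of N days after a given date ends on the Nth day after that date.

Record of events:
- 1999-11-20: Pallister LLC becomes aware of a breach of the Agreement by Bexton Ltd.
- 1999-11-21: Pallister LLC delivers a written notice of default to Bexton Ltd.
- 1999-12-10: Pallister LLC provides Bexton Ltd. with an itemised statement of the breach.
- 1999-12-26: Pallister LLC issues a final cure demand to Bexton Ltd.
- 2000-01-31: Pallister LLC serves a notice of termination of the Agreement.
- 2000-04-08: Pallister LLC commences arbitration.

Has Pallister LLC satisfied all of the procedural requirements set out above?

Yes

Step 1 — counting 60 days from 1999-11-20 (when the breach is discovered) gives a deadline of 2000-01-19; completed 1999-11-21, before the deadline.
Step 2 — counting 20 days from 1999-11-21 (when the default notice is delivered) gives a deadline of 1999-12-11; 1999-12-10 is within that limit.
Step 3 — counting 20 days from 1999-12-10 (when the itemised statement is provided) gives a deadline of 1999-12-30; done 1999-12-26 — timely.
Step 4 — 7 and 16 days from 2000-01-21 (end of the 26-day response period, which began when the final cure demand is issued on 1999-12-26) are 2000-01-28 and 2000-02-06 respectively; done 2000-01-31 — within the window.
Step 5 — 21 and 140 days from 1999-11-21 (when the default notice is delivered) are 1999-12-12 and 2000-04-09 respectively; done 2000-04-08 — within the window.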